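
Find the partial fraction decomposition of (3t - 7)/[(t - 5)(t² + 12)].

At t=5: P = (3·5 - 7)/(5² + 12) = 8/37. Q = -P = -8/37, R = 3 - 5·P = 71/37
Result: (8/37)/(t - 5) - ((8/37)t - 71/37)/(t² + 12)


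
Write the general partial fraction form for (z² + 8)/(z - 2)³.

Repeated linear factor (power 3): P/(z - 2) + Q/(z - 2)² + R/(z - 2)³


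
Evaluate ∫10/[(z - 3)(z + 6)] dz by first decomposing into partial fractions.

Decompose: 10/[(z - 3)(z + 6)] = (10/9)/(z - 3) - (10/9)/(z + 6). Integrate each term: (10/9) ln|(z - 3)| - (10/9) ln|(z + 6)| + C


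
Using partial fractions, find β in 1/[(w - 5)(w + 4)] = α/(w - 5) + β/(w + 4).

Cover-up at w = -4: β = 1/(-4 - 5) = -1/9


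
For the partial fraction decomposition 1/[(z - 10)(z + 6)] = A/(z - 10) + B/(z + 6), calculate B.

Cover-up at z = -6: B = 1/(-6 - 10) = -1/16


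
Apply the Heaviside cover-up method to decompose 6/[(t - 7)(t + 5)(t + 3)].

Cover (t - 7), t=7: P = 6/[(7 + 5)(7 + 3)] = 1/20. Cover (t + 5), t=-5: Q = 6/[(-5 - 7)(-5 + 3)] = 1/4. Cover (t + 3), t=-3: R = 6/[(-3 - 7)(-3 + 5)] = -3/10.
Result: (1/20)/(t - 7) + (1/4)/(t + 5) - (3/10)/(t + 3)


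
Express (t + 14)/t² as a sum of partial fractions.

(t + 14) = At + B. At t = 0: B = 1·0 + 14 = 14. Coeff of t: A = 1
Result: 1/t + 14/t²


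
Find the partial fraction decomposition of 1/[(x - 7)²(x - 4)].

Cover-up at x=4: R = 1/(4 - 7)² = 1/9. Cover-up at x=7: Q = 1/(7 - 4) = 1/3. Comparing x² coeff: P = -R = -1/9
Result: (-1/9)/(x - 7) + (1/3)/(x - 7)² + (1/9)/(x - 4)


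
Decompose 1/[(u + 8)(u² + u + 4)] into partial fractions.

Cover-up at u = -8: A = 1/((-8)² + 1·(-8) + 4) = 1/60. Then B = -A = -1/60, C = -A·(1 - 8) = 7/60
Result: (1/60)/(u + 8) - ((1/60)u - 7/60)/(u² + u + 4)


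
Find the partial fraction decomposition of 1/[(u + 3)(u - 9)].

1/(u + 3)(u - 9) = P/(u + 3) + Q/(u - 9). P = 1/(-3 - 9) = -1/12, Q = 1/(9 + 3) = 1/12
Result: (-1/12)/(u + 3) + (1/12)/(u - 9)


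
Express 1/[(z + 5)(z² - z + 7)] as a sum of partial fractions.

Cover-up at z = -5: A = 1/((-5)² - 1·(-5) + 7) = 1/37. Then B = -A = -1/37, C = -A·(-1 - 5) = 6/37
Result: (1/37)/(z + 5) - ((1/37)z - 6/37)/(z² - z + 7)


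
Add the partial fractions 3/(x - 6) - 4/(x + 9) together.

Common denominator (x - 6)(x + 9). Numerator: 3(x + 9) - 4(x - 6) = (3x + 27) - (4x - 24) = -x + 51
Result: (-x + 51)/[(x - 6)(x + 9)]


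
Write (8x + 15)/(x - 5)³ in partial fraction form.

(8x + 15) = α(x - 5)² + β(x - 5) + γ. At x = 5: γ = 8·5 + 15 = 55. Coefficients: α = 0, β = 8
Result: 8/(x - 5)² + 55/(x - 5)³


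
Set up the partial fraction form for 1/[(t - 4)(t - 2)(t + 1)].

Three distinct linear factors: A/(t - 4) + B/(t - 2) + C/(t + 1)


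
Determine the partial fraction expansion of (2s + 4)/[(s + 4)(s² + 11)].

At s=-4: A = (2·(-4) + 4)/((-4)² + 11) = -4/27. B = -A = 4/27, C = 2 - (-4)·A = 38/27
Result: (-4/27)/(s + 4) + ((4/27)s + 38/27)/(s² + 11)


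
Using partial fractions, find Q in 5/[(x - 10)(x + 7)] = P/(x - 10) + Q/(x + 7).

Cover-up at x = -7: Q = 5/(-7 - 10) = -5/17


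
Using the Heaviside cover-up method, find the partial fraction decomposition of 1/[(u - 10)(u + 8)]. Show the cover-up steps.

Cover (u - 10): set u=10, get A = 1/(10 + 8) = 1/18. Cover (u + 8): set u=-8, get B = 1/(-8 - 10) = -1/18.
Result: (1/18)/(u - 10) - (1/18)/(u + 8)


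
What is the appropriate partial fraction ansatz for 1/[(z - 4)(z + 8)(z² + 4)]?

Two linear + quadratic: α/(z - 4) + β/(z + 8) + (γz + δ)/(z² + 4)


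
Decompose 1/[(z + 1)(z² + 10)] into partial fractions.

Cover-up at z = -1: A = 1/((-1)² + 10) = 1/11. Then B = -A = -1/11, C = -A·(0 - 1) = 1/11
Result: (1/11)/(z + 1) - ((1/11)z - 1/11)/(z² + 10)


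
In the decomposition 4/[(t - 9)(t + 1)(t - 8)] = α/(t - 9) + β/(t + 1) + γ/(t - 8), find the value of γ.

Cover-up at t = 8: γ = 4/[(8 - 9)(8 + 1)] = 4/[(-1)(9)] = -4/9


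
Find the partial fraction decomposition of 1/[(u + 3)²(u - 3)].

Cover-up at u=3: R = 1/(3 + 3)² = 1/36. Cover-up at u=-3: Q = 1/(-3 - 3) = -1/6. Comparing u² coeff: P = -R = -1/36
Result: (-1/36)/(u + 3) - (1/6)/(u + 3)² + (1/36)/(u - 3)


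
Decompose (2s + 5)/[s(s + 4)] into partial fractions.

At s=0: P = (2·0 + 5)/(0 + 4) = 5/4. At s=-4: Q = (2·(-4) + 5)/(-4 - 0) = 3/4
Result: (5/4)/s + (3/4)/(s + 4)


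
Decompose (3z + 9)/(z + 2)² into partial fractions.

(3z + 9) = A(z + 2) + B. At z = -2: B = 3·(-2) + 9 = 3. Coeff of z: A = 3
Result: 3/(z + 2) + 3/(z + 2)²


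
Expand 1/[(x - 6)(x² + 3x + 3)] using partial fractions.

Cover-up at x = 6: P = 1/(6² + 3·6 + 3) = 1/57. Then Q = -P = -1/57, R = -P·(3 + 6) = -3/19
Result: (1/57)/(x - 6) - ((1/57)x + 3/19)/(x² + 3x + 3)


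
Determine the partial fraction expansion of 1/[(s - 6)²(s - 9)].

Cover-up at s=9: R = 1/(9 - 6)² = 1/9. Cover-up at s=6: Q = 1/(6 - 9) = -1/3. Comparing s² coeff: P = -R = -1/9
Result: (-1/9)/(s - 6) - (1/3)/(s - 6)² + (1/9)/(s - 9)


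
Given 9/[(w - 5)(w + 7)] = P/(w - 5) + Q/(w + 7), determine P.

Cover-up at w = 5: P = 9/(5 + 7) = 9/12 = 3/4


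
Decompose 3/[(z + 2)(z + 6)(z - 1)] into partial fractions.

Using cover-up method: α = -1/4, β = 3/28, γ = 1/7
Result: (-1/4)/(z + 2) + (3/28)/(z + 6) + (1/7)/(z - 1)


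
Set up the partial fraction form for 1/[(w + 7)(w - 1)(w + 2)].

Three distinct linear factors: α/(w + 7) + β/(w - 1) + γ/(w + 2)


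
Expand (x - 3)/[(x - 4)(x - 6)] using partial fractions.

At x=4: P = (1·4 - 3)/(4 - 6) = -1/2. At x=6: Q = (1·6 - 3)/(6 - 4) = 3/2
Result: (-1/2)/(x - 4) + (3/2)/(x - 6)


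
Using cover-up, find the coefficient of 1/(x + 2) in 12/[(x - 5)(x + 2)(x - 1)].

Cover (x + 2), set x=-2: 12/[(-2 - 5)(-2 - 1)] = 4/7


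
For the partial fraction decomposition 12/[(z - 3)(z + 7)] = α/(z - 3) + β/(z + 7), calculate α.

Cover-up at z = 3: α = 12/(3 + 7) = 12/10 = 6/5


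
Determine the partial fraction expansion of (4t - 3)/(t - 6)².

(4t - 3) = α(t - 6) + β. At t = 6: β = 4·6 - 3 = 21. Coeff of t: α = 4
Result: 4/(t - 6) + 21/(t - 6)²


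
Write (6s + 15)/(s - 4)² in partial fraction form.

(6s + 15) = A(s - 4) + B. At s = 4: B = 6·4 + 15 = 39. Coeff of s: A = 6
Result: 6/(s - 4) + 39/(s - 4)²


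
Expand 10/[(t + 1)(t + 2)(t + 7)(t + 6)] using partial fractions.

Using Heaviside cover-up: (1/3)/(t + 1) - (1/2)/(t + 2) - (1/3)/(t + 7) + (1/2)/(t + 6)


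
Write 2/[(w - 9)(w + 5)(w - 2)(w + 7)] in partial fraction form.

Using Heaviside cover-up: (1/784)/(w - 9) + (1/98)/(w + 5) - (2/441)/(w - 2) - (1/144)/(w + 7)


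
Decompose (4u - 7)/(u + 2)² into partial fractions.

(4u - 7) = α(u + 2) + β. At u = -2: β = 4·(-2) - 7 = -15. Coeff of u: α = 4
Result: 4/(u + 2) - 15/(u + 2)²


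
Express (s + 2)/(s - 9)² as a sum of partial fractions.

(s + 2) = A(s - 9) + B. At s = 9: B = 1·9 + 2 = 11. Coeff of s: A = 1
Result: 1/(s - 9) + 11/(s - 9)²


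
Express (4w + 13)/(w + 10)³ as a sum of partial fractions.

(4w + 13) = α(w + 10)² + β(w + 10) + γ. At w = -10: γ = 4·(-10) + 13 = -27. Coefficients: α = 0, β = 4
Result: 4/(w + 10)² - 27/(w + 10)³


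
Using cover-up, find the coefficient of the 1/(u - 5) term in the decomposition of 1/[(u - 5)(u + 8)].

Cover (u - 5), set u=5: 1/((u + 8) at u=5) = 1/(13) = 1/13


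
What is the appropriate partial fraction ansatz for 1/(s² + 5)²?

Repeated quadratic factor: (αs + β)/(s² + 5) + (γs + δ)/(s² + 5)²


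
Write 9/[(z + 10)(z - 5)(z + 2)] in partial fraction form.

Using cover-up method: P = 3/40, Q = 3/35, R = -9/56
Result: (3/40)/(z + 10) + (3/35)/(z - 5) - (9/56)/(z + 2)


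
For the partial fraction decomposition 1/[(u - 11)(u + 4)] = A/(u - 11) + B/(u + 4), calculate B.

Cover-up at u = -4: B = 1/(-4 - 11) = -1/15


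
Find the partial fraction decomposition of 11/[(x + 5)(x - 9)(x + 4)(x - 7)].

Using Heaviside cover-up: (-11/168)/(x + 5) + (11/364)/(x - 9) + (1/13)/(x + 4) - (1/24)/(x - 7)


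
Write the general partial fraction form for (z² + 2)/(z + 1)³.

Repeated linear factor (power 3): A/(z + 1) + B/(z + 1)² + C/(z + 1)³


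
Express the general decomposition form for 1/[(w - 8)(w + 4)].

Distinct linear factors: P/(w - 8) + Q/(w + 4)


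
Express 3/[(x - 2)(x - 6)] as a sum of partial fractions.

3/(x - 2)(x - 6) = α/(x - 2) + β/(x - 6). α = 3/(2 - 6) = -3/4, β = 3/(6 - 2) = 3/4
Result: (-3/4)/(x - 2) + (3/4)/(x - 6)


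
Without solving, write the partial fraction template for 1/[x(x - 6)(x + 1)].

Three distinct linear factors: P/x + Q/(x - 6) + R/(x + 1)


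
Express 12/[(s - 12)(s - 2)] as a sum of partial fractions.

12/(s - 12)(s - 2) = α/(s - 12) + β/(s - 2). α = 12/(12 - 2) = 6/5, β = 12/(2 - 12) = -6/5
Result: (6/5)/(s - 12) - (6/5)/(s - 2)


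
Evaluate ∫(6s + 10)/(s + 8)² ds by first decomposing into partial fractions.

Decompose: α = 6, β = 6·(-8) + 10 = -38, so (6s + 10)/(s + 8)² = 6/(s + 8) - 38/(s + 8)². Integrate: ∫ α/(s + 8) ds = 6 ln|(s + 8)|; ∫ β/(s + 8)² ds = 38/(s + 8). Sum: 6 ln|(s + 8)| + 38/(s + 8) + C


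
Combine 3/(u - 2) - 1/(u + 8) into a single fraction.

Common denominator (u - 2)(u + 8). Numerator: 3(u + 8) - 1(u - 2) = (3u + 24) - (u - 2) = 2u + 26
Result: (2u + 26)/[(u - 2)(u + 8)]


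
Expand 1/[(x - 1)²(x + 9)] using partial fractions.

Cover-up at x=-9: R = 1/(-9 - 1)² = 1/100. Cover-up at x=1: Q = 1/(1 + 9) = 1/10. Comparing x² coeff: P = -R = -1/100
Result: (-1/100)/(x - 1) + (1/10)/(x - 1)² + (1/100)/(x + 9)


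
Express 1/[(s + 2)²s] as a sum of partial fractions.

Cover-up at s=0: C = 1/(0 + 2)² = 1/4. Cover-up at s=-2: B = 1/(-2 - 0) = -1/2. Comparing s² coeff: A = -C = -1/4
Result: (-1/4)/(s + 2) - (1/2)/(s + 2)² + (1/4)/s


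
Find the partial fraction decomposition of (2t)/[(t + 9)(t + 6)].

At t=-9: A = (2·(-9) + 0)/(-9 + 6) = 6. At t=-6: B = (2·(-6) + 0)/(-6 + 9) = -4
Result: 6/(t + 9) - 4/(t + 6)


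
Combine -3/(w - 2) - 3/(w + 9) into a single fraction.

Common denominator (w - 2)(w + 9). Numerator: -3(w + 9) - 3(w - 2) = (-3w - 27) - (3w - 6) = -6w - 21
Result: (-6w - 21)/[(w - 2)(w + 9)]


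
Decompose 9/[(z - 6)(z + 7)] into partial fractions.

9/(z - 6)(z + 7) = P/(z - 6) + Q/(z + 7). P = 9/(6 + 7) = 9/13, Q = 9/(-7 - 6) = -9/13
Result: (9/13)/(z - 6) - (9/13)/(z + 7)


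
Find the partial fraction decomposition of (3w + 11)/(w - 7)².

(3w + 11) = A(w - 7) + B. At w = 7: B = 3·7 + 11 = 32. Coeff of w: A = 3
Result: 3/(w - 7) + 32/(w - 7)²


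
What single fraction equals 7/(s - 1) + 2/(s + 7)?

Common denominator (s - 1)(s + 7). Numerator: 7(s + 7) + 2(s - 1) = (7s + 49) + (2s - 2) = 9s + 47
Result: (9s + 47)/[(s - 1)(s + 7)]


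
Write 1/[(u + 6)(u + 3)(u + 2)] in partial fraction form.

Using cover-up method: P = 1/12, Q = -1/3, R = 1/4
Result: (1/12)/(u + 6) - (1/3)/(u + 3) + (1/4)/(u + 2)


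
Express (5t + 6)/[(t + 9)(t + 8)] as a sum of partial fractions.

At t=-9: P = (5·(-9) + 6)/(-9 + 8) = 39. At t=-8: Q = (5·(-8) + 6)/(-8 + 9) = -34
Result: 39/(t + 9) - 34/(t + 8)


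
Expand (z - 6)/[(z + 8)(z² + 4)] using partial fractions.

At z=-8: α = (1·(-8) - 6)/((-8)² + 4) = -7/34. β = -α = 7/34, γ = 1 - (-8)·α = -11/17
Result: (-7/34)/(z + 8) + ((7/34)z - 11/17)/(z² + 4)


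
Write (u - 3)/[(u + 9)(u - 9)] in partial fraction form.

At u=-9: α = (1·(-9) - 3)/(-9 - 9) = 2/3. At u=9: β = (1·9 - 3)/(9 + 9) = 1/3
Result: (2/3)/(u + 9) + (1/3)/(u - 9)


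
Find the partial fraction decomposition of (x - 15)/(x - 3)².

(x - 15) = α(x - 3) + β. At x = 3: β = 1·3 - 15 = -12. Coeff of x: α = 1
Result: 1/(x - 3) - 12/(x - 3)²


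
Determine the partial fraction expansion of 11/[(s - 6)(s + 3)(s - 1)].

Using cover-up method: P = 11/45, Q = 11/36, R = -11/20
Result: (11/45)/(s - 6) + (11/36)/(s + 3) - (11/20)/(s - 1)


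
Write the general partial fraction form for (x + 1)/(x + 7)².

Repeated linear factor: α/(x + 7) + β/(x + 7)²


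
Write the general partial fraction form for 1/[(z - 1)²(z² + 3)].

Repeated linear + quadratic: P/(z - 1) + Q/(z - 1)² + (Rz + S)/(z² + 3)


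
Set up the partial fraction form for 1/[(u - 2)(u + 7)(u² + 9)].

Two linear + quadratic: P/(u - 2) + Q/(u + 7) + (Ru + S)/(u² + 9)


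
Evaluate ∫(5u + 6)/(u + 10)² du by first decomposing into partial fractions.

Decompose: α = 5, β = 5·(-10) + 6 = -44, so (5u + 6)/(u + 10)² = 5/(u + 10) - 44/(u + 10)². Integrate: ∫ α/(u + 10) du = 5 ln|(u + 10)|; ∫ β/(u + 10)² du = 44/(u + 10). Sum: 5 ln|(u + 10)| + 44/(u + 10) + C


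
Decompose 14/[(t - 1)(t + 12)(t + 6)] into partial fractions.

Using cover-up method: P = 2/13, Q = 7/39, R = -1/3
Result: (2/13)/(t - 1) + (7/39)/(t + 12) - (1/3)/(t + 6)


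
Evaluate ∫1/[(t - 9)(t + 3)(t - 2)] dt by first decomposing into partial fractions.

Cover-up: A = 1/84, B = 1/60, C = -1/35. Decomposition: (1/84)/(t - 9) + (1/60)/(t + 3) - (1/35)/(t - 2). Integrate each term: (1/84) ln|(t - 9)| + (1/60) ln|(t + 3)| - (1/35) ln|(t - 2)| + C


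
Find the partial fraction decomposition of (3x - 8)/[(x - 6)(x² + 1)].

At x=6: A = (3·6 - 8)/(6² + 1) = 10/37. B = -A = -10/37, C = 3 - 6·A = 51/37
Result: (10/37)/(x - 6) - ((10/37)x - 51/37)/(x² + 1)


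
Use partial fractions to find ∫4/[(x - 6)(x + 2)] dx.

Decompose: 4/[(x - 6)(x + 2)] = (1/2)/(x - 6) - (1/2)/(x + 2). Integrate each term: (1/2) ln|(x - 6)| - (1/2) ln|(x + 2)| + C


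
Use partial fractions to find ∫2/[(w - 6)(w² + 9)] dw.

Cover-up at w=6: P = 2/(6²+9) = 2/45. Coeff matching: Q = -2/45, R = -4/15. Decomposition: (2/45)/(w - 6) - ((2/45)w + 4/15)/(w² + 9). Integrate: linear → ln, quadratic → (1/2)ln + arctan: (2/45) ln|(w - 6)| - (1/45) ln(w² + 9) - (4/45) arctan(w/3) + C


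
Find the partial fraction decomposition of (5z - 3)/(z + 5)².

(5z - 3) = P(z + 5) + Q. At z = -5: Q = 5·(-5) - 3 = -28. Coeff of z: P = 5
Result: 5/(z + 5) - 28/(z + 5)²


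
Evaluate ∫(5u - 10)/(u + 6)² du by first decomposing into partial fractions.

Decompose: A = 5, B = 5·(-6) - 10 = -40, so (5u - 10)/(u + 6)² = 5/(u + 6) - 40/(u + 6)². Integrate: ∫ A/(u + 6) du = 5 ln|(u + 6)|; ∫ B/(u + 6)² du = 40/(u + 6). Sum: 5 ln|(u + 6)| + 40/(u + 6) + C


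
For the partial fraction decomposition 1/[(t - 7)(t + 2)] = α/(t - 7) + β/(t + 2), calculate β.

Cover-up at t = -2: β = 1/(-2 - 7) = -1/9


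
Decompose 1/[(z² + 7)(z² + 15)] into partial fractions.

Coefficient matching gives α = γ = 0, β = 1/(15-7) = 1/8, δ = -β = -1/8
Result: (1/8)/(z² + 7) - (1/8)/(z² + 15)


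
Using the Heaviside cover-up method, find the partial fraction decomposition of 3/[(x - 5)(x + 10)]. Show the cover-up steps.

Cover (x - 5): set x=5, get α = 3/(5 + 10) = 1/5. Cover (x + 10): set x=-10, get β = 3/(-10 - 5) = -1/5.
Result: (1/5)/(x - 5) - (1/5)/(x + 10)


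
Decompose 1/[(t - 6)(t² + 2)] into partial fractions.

Cover-up at t = 6: A = 1/(6² + 2) = 1/38. Then B = -A = -1/38, C = -A·(0 + 6) = -3/19
Result: (1/38)/(t - 6) - ((1/38)t + 3/19)/(t² + 2)


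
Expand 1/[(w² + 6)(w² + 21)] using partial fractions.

Coefficient matching gives α = γ = 0, β = 1/(21-6) = 1/15, δ = -β = -1/15
Result: (1/15)/(w² + 6) - (1/15)/(w² + 21)


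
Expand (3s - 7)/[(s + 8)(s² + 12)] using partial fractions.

At s=-8: A = (3·(-8) - 7)/((-8)² + 12) = -31/76. B = -A = 31/76, C = 3 - (-8)·A = -5/19
Result: (-31/76)/(s + 8) + ((31/76)s - 5/19)/(s² + 12)


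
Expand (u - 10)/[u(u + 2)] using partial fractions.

At u=0: A = (1·0 - 10)/(0 + 2) = -5. At u=-2: B = (1·(-2) - 10)/(-2 - 0) = 6
Result: -5/u + 6/(u + 2)


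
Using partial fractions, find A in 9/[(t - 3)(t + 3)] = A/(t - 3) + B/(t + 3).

Cover-up at t = 3: A = 9/(3 + 3) = 9/6 = 3/2


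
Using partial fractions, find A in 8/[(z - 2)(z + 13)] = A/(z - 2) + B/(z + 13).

Cover-up at z = 2: A = 8/(2 + 13) = 8/15


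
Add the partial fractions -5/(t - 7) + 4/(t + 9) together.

Common denominator (t - 7)(t + 9). Numerator: -5(t + 9) + 4(t - 7) = (-5t - 45) + (4t - 28) = -t - 73
Result: (-t - 73)/[(t - 7)(t + 9)]


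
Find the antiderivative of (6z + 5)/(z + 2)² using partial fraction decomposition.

Decompose: P = 6, Q = 6·(-2) + 5 = -7, so (6z + 5)/(z + 2)² = 6/(z + 2) - 7/(z + 2)². Integrate: ∫ P/(z + 2) dz = 6 ln|(z + 2)|; ∫ Q/(z + 2)² dz = 7/(z + 2). Sum: 6 ln|(z + 2)| + 7/(z + 2) + C


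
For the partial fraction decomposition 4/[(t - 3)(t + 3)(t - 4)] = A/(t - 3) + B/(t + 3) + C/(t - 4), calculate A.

Cover-up at t = 3: A = 4/[(3 + 3)(3 - 4)] = 4/[(6)(-1)] = -4/6 = -2/3


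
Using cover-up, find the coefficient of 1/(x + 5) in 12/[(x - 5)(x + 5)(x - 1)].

Cover (x + 5), set x=-5: 12/[(-5 - 5)(-5 - 1)] = 1/5


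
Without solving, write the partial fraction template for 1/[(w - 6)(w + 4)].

Distinct linear factors: α/(w - 6) + β/(w + 4)


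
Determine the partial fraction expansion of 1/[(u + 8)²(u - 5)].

Cover-up at u=5: γ = 1/(5 + 8)² = 1/169. Cover-up at u=-8: β = 1/(-8 - 5) = -1/13. Comparing u² coeff: α = -γ = -1/169
Result: (-1/169)/(u + 8) - (1/13)/(u + 8)² + (1/169)/(u - 5)


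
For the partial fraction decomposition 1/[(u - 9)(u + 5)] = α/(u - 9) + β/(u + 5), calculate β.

Cover-up at u = -5: β = 1/(-5 - 9) = -1/14


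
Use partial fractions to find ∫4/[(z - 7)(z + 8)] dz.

Decompose: 4/[(z - 7)(z + 8)] = (4/15)/(z - 7) - (4/15)/(z + 8). Integrate each term: (4/15) ln|(z - 7)| - (4/15) ln|(z + 8)| + C


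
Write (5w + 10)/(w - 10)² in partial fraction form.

(5w + 10) = α(w - 10) + β. At w = 10: β = 5·10 + 10 = 60. Coeff of w: α = 5
Result: 5/(w - 10) + 60/(w - 10)²


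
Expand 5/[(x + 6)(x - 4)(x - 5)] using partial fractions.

Using cover-up method: P = 1/22, Q = -1/2, R = 5/11
Result: (1/22)/(x + 6) - (1/2)/(x - 4) + (5/11)/(x - 5)


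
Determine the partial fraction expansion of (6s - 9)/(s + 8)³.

(6s - 9) = P(s + 8)² + Q(s + 8) + R. At s = -8: R = 6·(-8) - 9 = -57. Coefficients: P = 0, Q = 6
Result: 6/(s + 8)² - 57/(s + 8)³


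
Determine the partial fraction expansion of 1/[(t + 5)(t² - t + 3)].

Cover-up at t = -5: A = 1/((-5)² - 1·(-5) + 3) = 1/33. Then B = -A = -1/33, C = -A·(-1 - 5) = 2/11
Result: (1/33)/(t + 5) - ((1/33)t - 2/11)/(t² - t + 3)


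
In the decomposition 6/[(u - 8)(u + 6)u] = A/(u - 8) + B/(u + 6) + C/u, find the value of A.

Cover-up at u = 8: A = 6/[(8 + 6)(8 - 0)] = 6/[(14)(8)] = 6/112 = 3/56


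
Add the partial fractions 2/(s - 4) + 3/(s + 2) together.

Common denominator (s - 4)(s + 2). Numerator: 2(s + 2) + 3(s - 4) = (2s + 4) + (3s - 12) = 5s - 8
Result: (5s - 8)/[(s - 4)(s + 2)]


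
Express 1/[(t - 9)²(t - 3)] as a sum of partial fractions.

Cover-up at t=3: γ = 1/(3 - 9)² = 1/36. Cover-up at t=9: β = 1/(9 - 3) = 1/6. Comparing t² coeff: α = -γ = -1/36
Result: (-1/36)/(t - 9) + (1/6)/(t - 9)² + (1/36)/(t - 3)


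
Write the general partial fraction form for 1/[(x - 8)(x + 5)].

Distinct linear factors: α/(x - 8) + β/(x + 5)


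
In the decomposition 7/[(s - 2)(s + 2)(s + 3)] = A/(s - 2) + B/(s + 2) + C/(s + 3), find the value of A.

Cover-up at s = 2: A = 7/[(2 + 2)(2 + 3)] = 7/[(4)(5)] = 7/20


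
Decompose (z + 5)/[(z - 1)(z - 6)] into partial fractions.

At z=1: A = (1·1 + 5)/(1 - 6) = -6/5. At z=6: B = (1·6 + 5)/(6 - 1) = 11/5
Result: (-6/5)/(z - 1) + (11/5)/(z - 6)


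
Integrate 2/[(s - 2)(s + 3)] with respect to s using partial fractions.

Decompose: 2/[(s - 2)(s + 3)] = (2/5)/(s - 2) - (2/5)/(s + 3). Integrate each term: (2/5) ln|(s - 2)| - (2/5) ln|(s + 3)| + C


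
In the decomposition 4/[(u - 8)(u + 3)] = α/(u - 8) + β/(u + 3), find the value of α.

Cover-up at u = 8: α = 4/(8 + 3) = 4/11


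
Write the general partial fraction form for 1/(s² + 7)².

Repeated quadratic factor: (Ps + Q)/(s² + 7) + (Rs + S)/(s² + 7)²


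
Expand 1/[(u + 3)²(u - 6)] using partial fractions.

Cover-up at u=6: C = 1/(6 + 3)² = 1/81. Cover-up at u=-3: B = 1/(-3 - 6) = -1/9. Comparing u² coeff: A = -C = -1/81
Result: (-1/81)/(u + 3) - (1/9)/(u + 3)² + (1/81)/(u - 6)


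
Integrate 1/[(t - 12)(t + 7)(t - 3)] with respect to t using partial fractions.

Cover-up: A = 1/171, B = 1/190, C = -1/90. Decomposition: (1/171)/(t - 12) + (1/190)/(t + 7) - (1/90)/(t - 3). Integrate each term: (1/171) ln|(t - 12)| + (1/190) ln|(t + 7)| - (1/90) ln|(t - 3)| + C


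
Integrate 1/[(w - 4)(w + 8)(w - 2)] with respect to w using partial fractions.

Cover-up: α = 1/24, β = 1/120, γ = -1/20. Decomposition: (1/24)/(w - 4) + (1/120)/(w + 8) - (1/20)/(w - 2). Integrate each term: (1/24) ln|(w - 4)| + (1/120) ln|(w + 8)| - (1/20) ln|(w - 2)| + C


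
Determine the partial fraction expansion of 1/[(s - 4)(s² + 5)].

Cover-up at s = 4: A = 1/(4² + 5) = 1/21. Then B = -A = -1/21, C = -A·(0 + 4) = -4/21
Result: (1/21)/(s - 4) - ((1/21)s + 4/21)/(s² + 5)


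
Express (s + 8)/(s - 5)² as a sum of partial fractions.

(s + 8) = P(s - 5) + Q. At s = 5: Q = 1·5 + 8 = 13. Coeff of s: P = 1
Result: 1/(s - 5) + 13/(s - 5)²


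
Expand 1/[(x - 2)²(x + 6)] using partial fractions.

Cover-up at x=-6: C = 1/(-6 - 2)² = 1/64. Cover-up at x=2: B = 1/(2 + 6) = 1/8. Comparing x² coeff: A = -C = -1/64
Result: (-1/64)/(x - 2) + (1/8)/(x - 2)² + (1/64)/(x + 6)


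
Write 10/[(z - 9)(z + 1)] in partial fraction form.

10/(z - 9)(z + 1) = P/(z - 9) + Q/(z + 1). P = 10/(9 + 1) = 1, Q = 10/(-1 - 9) = -1
Result: 1/(z - 9) - 1/(z + 1)


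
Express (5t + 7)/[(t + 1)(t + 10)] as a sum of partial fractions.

At t=-1: A = (5·(-1) + 7)/(-1 + 10) = 2/9. At t=-10: B = (5·(-10) + 7)/(-10 + 1) = 43/9
Result: (2/9)/(t + 1) + (43/9)/(t + 10)


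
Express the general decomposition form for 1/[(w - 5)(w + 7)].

Distinct linear factors: P/(w - 5) + Q/(w + 7)


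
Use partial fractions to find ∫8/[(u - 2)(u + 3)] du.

Decompose: 8/[(u - 2)(u + 3)] = (8/5)/(u - 2) - (8/5)/(u + 3). Integrate each term: (8/5) ln|(u - 2)| - (8/5) ln|(u + 3)| + C


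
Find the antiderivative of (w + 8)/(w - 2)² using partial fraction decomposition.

Decompose: A = 1, B = 1·2 + 8 = 10, so (w + 8)/(w - 2)² = 1/(w - 2) + 10/(w - 2)². Integrate: ∫ A/(w - 2) dw = ln|(w - 2)|; ∫ B/(w - 2)² dw = -10/(w - 2). Sum: ln|(w - 2)| - 10/(w - 2) + C


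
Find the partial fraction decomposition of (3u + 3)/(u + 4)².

(3u + 3) = A(u + 4) + B. At u = -4: B = 3·(-4) + 3 = -9. Coeff of u: A = 3
Result: 3/(u + 4) - 9/(u + 4)²


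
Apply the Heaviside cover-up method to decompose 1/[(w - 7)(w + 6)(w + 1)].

Cover (w - 7), w=7: α = 1/[(7 + 6)(7 + 1)] = 1/104. Cover (w + 6), w=-6: β = 1/[(-6 - 7)(-6 + 1)] = 1/65. Cover (w + 1), w=-1: γ = 1/[(-1 - 7)(-1 + 6)] = -1/40.
Result: (1/104)/(w - 7) + (1/65)/(w + 6) - (1/40)/(w + 1)


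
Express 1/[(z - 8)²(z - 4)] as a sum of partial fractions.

Cover-up at z=4: γ = 1/(4 - 8)² = 1/16. Cover-up at z=8: β = 1/(8 - 4) = 1/4. Comparing z² coeff: α = -γ = -1/16
Result: (-1/16)/(z - 8) + (1/4)/(z - 8)² + (1/16)/(z - 4)


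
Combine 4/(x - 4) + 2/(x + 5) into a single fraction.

Common denominator (x - 4)(x + 5). Numerator: 4(x + 5) + 2(x - 4) = (4x + 20) + (2x - 8) = 6x + 12
Result: (6x + 12)/[(x - 4)(x + 5)]


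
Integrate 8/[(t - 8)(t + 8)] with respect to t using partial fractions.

Decompose: 8/[(t - 8)(t + 8)] = (1/2)/(t - 8) - (1/2)/(t + 8). Integrate each term: (1/2) ln|(t - 8)| - (1/2) ln|(t + 8)| + C


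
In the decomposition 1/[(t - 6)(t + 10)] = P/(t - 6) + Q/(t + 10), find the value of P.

Cover-up at t = 6: P = 1/(6 + 10) = 1/16


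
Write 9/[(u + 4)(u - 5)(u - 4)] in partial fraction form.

Using cover-up method: α = 1/8, β = 1, γ = -9/8
Result: (1/8)/(u + 4) + 1/(u - 5) - (9/8)/(u - 4)


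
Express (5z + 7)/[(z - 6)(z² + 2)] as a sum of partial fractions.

At z=6: α = (5·6 + 7)/(6² + 2) = 37/38. β = -α = -37/38, γ = 5 - 6·α = -16/19
Result: (37/38)/(z - 6) - ((37/38)z + 16/19)/(z² + 2)


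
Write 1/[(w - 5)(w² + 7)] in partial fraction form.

Cover-up at w = 5: α = 1/(5² + 7) = 1/32. Then β = -α = -1/32, γ = -α·(0 + 5) = -5/32
Result: (1/32)/(w - 5) - ((1/32)w + 5/32)/(w² + 7)


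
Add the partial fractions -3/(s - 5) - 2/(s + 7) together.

Common denominator (s - 5)(s + 7). Numerator: -3(s + 7) - 2(s - 5) = (-3s - 21) - (2s - 10) = -5s - 11
Result: (-5s - 11)/[(s - 5)(s + 7)]


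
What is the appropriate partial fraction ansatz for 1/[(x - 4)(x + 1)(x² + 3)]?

Two linear + quadratic: α/(x - 4) + β/(x + 1) + (γx + δ)/(x² + 3)


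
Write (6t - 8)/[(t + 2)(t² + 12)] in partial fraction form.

At t=-2: α = (6·(-2) - 8)/((-2)² + 12) = -5/4. β = -α = 5/4, γ = 6 - (-2)·α = 7/2
Result: (-5/4)/(t + 2) + ((5/4)t + 7/2)/(t² + 12)


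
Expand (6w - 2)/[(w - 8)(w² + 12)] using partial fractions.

At w=8: α = (6·8 - 2)/(8² + 12) = 23/38. β = -α = -23/38, γ = 6 - 8·α = 22/19
Result: (23/38)/(w - 8) - ((23/38)w - 22/19)/(w² + 12)


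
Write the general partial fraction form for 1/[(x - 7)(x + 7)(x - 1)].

Three distinct linear factors: P/(x - 7) + Q/(x + 7) + R/(x - 1)


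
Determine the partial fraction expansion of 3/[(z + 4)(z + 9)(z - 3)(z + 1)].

Using Heaviside cover-up: (1/35)/(z + 4) - (1/160)/(z + 9) + (1/112)/(z - 3) - (1/32)/(z + 1)


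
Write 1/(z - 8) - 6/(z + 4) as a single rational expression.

Common denominator (z - 8)(z + 4). Numerator: 1(z + 4) - 6(z - 8) = (z + 4) - (6z - 48) = -5z + 52
Result: (-5z + 52)/[(z - 8)(z + 4)]


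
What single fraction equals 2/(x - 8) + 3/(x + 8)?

Common denominator (x - 8)(x + 8). Numerator: 2(x + 8) + 3(x - 8) = (2x + 16) + (3x - 24) = 5x - 8
Result: (5x - 8)/[(x - 8)(x + 8)]


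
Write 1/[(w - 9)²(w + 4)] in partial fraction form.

Cover-up at w=-4: C = 1/(-4 - 9)² = 1/169. Cover-up at w=9: B = 1/(9 + 4) = 1/13. Comparing w² coeff: A = -C = -1/169
Result: (-1/169)/(w - 9) + (1/13)/(w - 9)² + (1/169)/(w + 4)


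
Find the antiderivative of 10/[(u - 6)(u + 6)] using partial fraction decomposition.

Decompose: 10/[(u - 6)(u + 6)] = (5/6)/(u - 6) - (5/6)/(u + 6). Integrate each term: (5/6) ln|(u - 6)| - (5/6) ln|(u + 6)| + C


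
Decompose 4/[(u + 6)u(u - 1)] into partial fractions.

Using cover-up method: α = 2/21, β = -2/3, γ = 4/7
Result: (2/21)/(u + 6) - (2/3)/u + (4/7)/(u - 1)


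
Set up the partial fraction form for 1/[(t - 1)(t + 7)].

Distinct linear factors: α/(t - 1) + β/(t + 7)


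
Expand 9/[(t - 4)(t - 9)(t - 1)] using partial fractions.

Using cover-up method: P = -3/5, Q = 9/40, R = 3/8
Result: (-3/5)/(t - 4) + (9/40)/(t - 9) + (3/8)/(t - 1)


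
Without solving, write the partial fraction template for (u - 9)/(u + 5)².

Repeated linear factor: A/(u + 5) + B/(u + 5)²


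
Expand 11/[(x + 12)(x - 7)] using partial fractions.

11/(x + 12)(x - 7) = α/(x + 12) + β/(x - 7). α = 11/(-12 - 7) = -11/19, β = 11/(7 + 12) = 11/19
Result: (-11/19)/(x + 12) + (11/19)/(x - 7)


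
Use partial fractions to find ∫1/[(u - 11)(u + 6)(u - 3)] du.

Cover-up: A = 1/136, B = 1/153, C = -1/72. Decomposition: (1/136)/(u - 11) + (1/153)/(u + 6) - (1/72)/(u - 3). Integrate each term: (1/136) ln|(u - 11)| + (1/153) ln|(u + 6)| - (1/72) ln|(u - 3)| + C


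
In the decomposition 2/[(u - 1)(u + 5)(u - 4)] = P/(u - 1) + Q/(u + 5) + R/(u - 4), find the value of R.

Cover-up at u = 4: R = 2/[(4 - 1)(4 + 5)] = 2/[(3)(9)] = 2/27


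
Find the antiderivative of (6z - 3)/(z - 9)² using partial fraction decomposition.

Decompose: A = 6, B = 6·9 - 3 = 51, so (6z - 3)/(z - 9)² = 6/(z - 9) + 51/(z - 9)². Integrate: ∫ A/(z - 9) dz = 6 ln|(z - 9)|; ∫ B/(z - 9)² dz = -51/(z - 9). Sum: 6 ln|(z - 9)| - 51/(z - 9) + C


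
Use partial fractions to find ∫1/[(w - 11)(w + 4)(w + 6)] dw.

Cover-up: P = 1/255, Q = -1/30, R = 1/34. Decomposition: (1/255)/(w - 11) - (1/30)/(w + 4) + (1/34)/(w + 6). Integrate each term: (1/255) ln|(w - 11)| - (1/30) ln|(w + 4)| + (1/34) ln|(w + 6)| + C


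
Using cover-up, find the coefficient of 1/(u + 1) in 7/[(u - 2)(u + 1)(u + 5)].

Cover (u + 1), set u=-1: 7/[(-1 - 2)(-1 + 5)] = -7/12


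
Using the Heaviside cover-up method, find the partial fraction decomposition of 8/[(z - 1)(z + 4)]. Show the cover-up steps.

Cover (z - 1): set z=1, get α = 8/(1 + 4) = 8/5. Cover (z + 4): set z=-4, get β = 8/(-4 - 1) = -8/5.
Result: (8/5)/(z - 1) - (8/5)/(z + 4)


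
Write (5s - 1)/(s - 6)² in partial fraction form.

(5s - 1) = P(s - 6) + Q. At s = 6: Q = 5·6 - 1 = 29. Coeff of s: P = 5
Result: 5/(s - 6) + 29/(s - 6)²


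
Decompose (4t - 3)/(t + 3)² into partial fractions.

(4t - 3) = α(t + 3) + β. At t = -3: β = 4·(-3) - 3 = -15. Coeff of t: α = 4
Result: 4/(t + 3) - 15/(t + 3)²


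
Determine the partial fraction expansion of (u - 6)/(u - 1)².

(u - 6) = A(u - 1) + B. At u = 1: B = 1·1 - 6 = -5. Coeff of u: A = 1
Result: 1/(u - 1) - 5/(u - 1)²


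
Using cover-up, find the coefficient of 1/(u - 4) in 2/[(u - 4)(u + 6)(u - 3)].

Cover (u - 4), set u=4: 2/[(4 + 6)(4 - 3)] = 1/5


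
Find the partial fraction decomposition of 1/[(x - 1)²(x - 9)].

Cover-up at x=9: γ = 1/(9 - 1)² = 1/64. Cover-up at x=1: β = 1/(1 - 9) = -1/8. Comparing x² coeff: α = -γ = -1/64
Result: (-1/64)/(x - 1) - (1/8)/(x - 1)² + (1/64)/(x - 9)


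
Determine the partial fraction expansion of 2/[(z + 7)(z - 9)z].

Using cover-up method: A = 1/56, B = 1/72, C = -2/63
Result: (1/56)/(z + 7) + (1/72)/(z - 9) - (2/63)/z


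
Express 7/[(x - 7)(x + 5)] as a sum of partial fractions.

7/(x - 7)(x + 5) = P/(x - 7) + Q/(x + 5). P = 7/(7 + 5) = 7/12, Q = 7/(-5 - 7) = -7/12
Result: (7/12)/(x - 7) - (7/12)/(x + 5)


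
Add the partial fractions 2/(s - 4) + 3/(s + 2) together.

Common denominator (s - 4)(s + 2). Numerator: 2(s + 2) + 3(s - 4) = (2s + 4) + (3s - 12) = 5s - 8
Result: (5s - 8)/[(s - 4)(s + 2)]


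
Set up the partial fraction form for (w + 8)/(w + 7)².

Repeated linear factor: A/(w + 7) + B/(w + 7)²


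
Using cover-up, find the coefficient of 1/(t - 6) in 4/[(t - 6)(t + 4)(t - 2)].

Cover (t - 6), set t=6: 4/[(6 + 4)(6 - 2)] = 1/10


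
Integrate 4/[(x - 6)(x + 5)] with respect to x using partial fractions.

Decompose: 4/[(x - 6)(x + 5)] = (4/11)/(x - 6) - (4/11)/(x + 5). Integrate each term: (4/11) ln|(x - 6)| - (4/11) ln|(x + 5)| + C


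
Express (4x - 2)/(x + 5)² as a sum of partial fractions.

(4x - 2) = α(x + 5) + β. At x = -5: β = 4·(-5) - 2 = -22. Coeff of x: α = 4
Result: 4/(x + 5) - 22/(x + 5)²


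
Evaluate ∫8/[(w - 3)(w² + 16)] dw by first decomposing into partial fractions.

Cover-up at w=3: α = 8/(3²+16) = 8/25. Coeff matching: β = -8/25, γ = -24/25. Decomposition: (8/25)/(w - 3) - ((8/25)w + 24/25)/(w² + 16). Integrate: linear → ln, quadratic → (1/2)ln + arctan: (8/25) ln|(w - 3)| - (4/25) ln(w² + 16) - (6/25) arctan(w/4) + C


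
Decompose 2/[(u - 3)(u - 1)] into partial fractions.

2/(u - 3)(u - 1) = A/(u - 3) + B/(u - 1). A = 2/(3 - 1) = 1, B = 2/(1 - 3) = -1
Result: 1/(u - 3) - 1/(u - 1)


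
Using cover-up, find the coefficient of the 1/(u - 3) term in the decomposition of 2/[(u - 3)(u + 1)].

Cover (u - 3), set u=3: 2/((u + 1) at u=3) = 2/(4) = 1/2


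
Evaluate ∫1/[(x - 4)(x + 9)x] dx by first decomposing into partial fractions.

Cover-up: A = 1/52, B = 1/117, C = -1/36. Decomposition: (1/52)/(x - 4) + (1/117)/(x + 9) - (1/36)/x. Integrate each term: (1/52) ln|(x - 4)| + (1/117) ln|(x + 9)| - (1/36) ln|x| + C


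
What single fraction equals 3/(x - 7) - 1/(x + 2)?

Common denominator (x - 7)(x + 2). Numerator: 3(x + 2) - 1(x - 7) = (3x + 6) - (x - 7) = 2x + 13
Result: (2x + 13)/[(x - 7)(x + 2)]


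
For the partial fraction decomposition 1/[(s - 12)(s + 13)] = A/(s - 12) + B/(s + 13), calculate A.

Cover-up at s = 12: A = 1/(12 + 13) = 1/25


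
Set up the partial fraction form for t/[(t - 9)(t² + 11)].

Linear + irreducible quadratic: α/(t - 9) + (βt + γ)/(t² + 11)


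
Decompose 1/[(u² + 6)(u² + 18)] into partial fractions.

Coefficient matching gives A = C = 0, B = 1/(18-6) = 1/12, D = -B = -1/12
Result: (1/12)/(u² + 6) - (1/12)/(u² + 18)


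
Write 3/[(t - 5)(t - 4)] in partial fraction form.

3/(t - 5)(t - 4) = α/(t - 5) + β/(t - 4). α = 3/(5 - 4) = 3, β = 3/(4 - 5) = -3
Result: 3/(t - 5) - 3/(t - 4)


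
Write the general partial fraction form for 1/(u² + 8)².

Repeated quadratic factor: (αu + β)/(u² + 8) + (γu + δ)/(u² + 8)²


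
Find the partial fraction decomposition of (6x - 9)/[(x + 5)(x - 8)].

At x=-5: P = (6·(-5) - 9)/(-5 - 8) = 3. At x=8: Q = (6·8 - 9)/(8 + 5) = 3
Result: 3/(x + 5) + 3/(x - 8)


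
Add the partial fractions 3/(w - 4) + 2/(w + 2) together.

Common denominator (w - 4)(w + 2). Numerator: 3(w + 2) + 2(w - 4) = (3w + 6) + (2w - 8) = 5w - 2
Result: (5w - 2)/[(w - 4)(w + 2)]


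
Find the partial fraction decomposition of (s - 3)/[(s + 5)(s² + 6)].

At s=-5: P = (1·(-5) - 3)/((-5)² + 6) = -8/31. Q = -P = 8/31, R = 1 - (-5)·P = -9/31
Result: (-8/31)/(s + 5) + ((8/31)s - 9/31)/(s² + 6)


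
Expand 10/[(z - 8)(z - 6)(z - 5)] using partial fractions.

Using cover-up method: P = 5/3, Q = -5, R = 10/3
Result: (5/3)/(z - 8) - 5/(z - 6) + (10/3)/(z - 5)


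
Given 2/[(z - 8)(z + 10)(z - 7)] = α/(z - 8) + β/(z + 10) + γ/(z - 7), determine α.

Cover-up at z = 8: α = 2/[(8 + 10)(8 - 7)] = 2/[(18)(1)] = 2/18 = 1/9


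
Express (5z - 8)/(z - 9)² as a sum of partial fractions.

(5z - 8) = α(z - 9) + β. At z = 9: β = 5·9 - 8 = 37. Coeff of z: α = 5
Result: 5/(z - 9) + 37/(z - 9)²


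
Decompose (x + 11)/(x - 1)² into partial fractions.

(x + 11) = A(x - 1) + B. At x = 1: B = 1·1 + 11 = 12. Coeff of x: A = 1
Result: 1/(x - 1) + 12/(x - 1)²


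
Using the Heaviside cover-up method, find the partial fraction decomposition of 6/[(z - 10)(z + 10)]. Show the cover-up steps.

Cover (z - 10): set z=10, get P = 6/(10 + 10) = 3/10. Cover (z + 10): set z=-10, get Q = 6/(-10 - 10) = -3/10.
Result: (3/10)/(z - 10) - (3/10)/(z + 10)


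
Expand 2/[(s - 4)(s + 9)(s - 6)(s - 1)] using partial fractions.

Using Heaviside cover-up: (-1/39)/(s - 4) - (1/975)/(s + 9) + (1/75)/(s - 6) + (1/75)/(s - 1)


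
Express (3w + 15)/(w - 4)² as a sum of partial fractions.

(3w + 15) = A(w - 4) + B. At w = 4: B = 3·4 + 15 = 27. Coeff of w: A = 3
Result: 3/(w - 4) + 27/(w - 4)²


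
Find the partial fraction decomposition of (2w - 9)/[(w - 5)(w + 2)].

At w=5: α = (2·5 - 9)/(5 + 2) = 1/7. At w=-2: β = (2·(-2) - 9)/(-2 - 5) = 13/7
Result: (1/7)/(w - 5) + (13/7)/(w + 2)


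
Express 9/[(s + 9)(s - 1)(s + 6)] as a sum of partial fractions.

Using cover-up method: α = 3/10, β = 9/70, γ = -3/7
Result: (3/10)/(s + 9) + (9/70)/(s - 1) - (3/7)/(s + 6)


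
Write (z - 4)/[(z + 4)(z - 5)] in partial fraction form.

At z=-4: A = (1·(-4) - 4)/(-4 - 5) = 8/9. At z=5: B = (1·5 - 4)/(5 + 4) = 1/9
Result: (8/9)/(z + 4) + (1/9)/(z - 5)


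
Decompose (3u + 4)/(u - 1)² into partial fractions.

(3u + 4) = P(u - 1) + Q. At u = 1: Q = 3·1 + 4 = 7. Coeff of u: P = 3
Result: 3/(u - 1) + 7/(u - 1)²


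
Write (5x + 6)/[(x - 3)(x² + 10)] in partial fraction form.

At x=3: α = (5·3 + 6)/(3² + 10) = 21/19. β = -α = -21/19, γ = 5 - 3·α = 32/19
Result: (21/19)/(x - 3) - ((21/19)x - 32/19)/(x² + 10)


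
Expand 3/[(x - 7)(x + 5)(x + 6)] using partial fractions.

Using cover-up method: A = 1/52, B = -1/4, C = 3/13
Result: (1/52)/(x - 7) - (1/4)/(x + 5) + (3/13)/(x + 6)


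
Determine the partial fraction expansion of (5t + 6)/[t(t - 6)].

At t=0: α = (5·0 + 6)/(0 - 6) = -1. At t=6: β = (5·6 + 6)/(6 - 0) = 6
Result: -1/t + 6/(t - 6)


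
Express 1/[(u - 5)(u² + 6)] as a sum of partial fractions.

Cover-up at u = 5: A = 1/(5² + 6) = 1/31. Then B = -A = -1/31, C = -A·(0 + 5) = -5/31
Result: (1/31)/(u - 5) - ((1/31)u + 5/31)/(u² + 6)


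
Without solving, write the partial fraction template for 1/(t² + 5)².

Repeated quadratic factor: (Pt + Q)/(t² + 5) + (Rt + S)/(t² + 5)²


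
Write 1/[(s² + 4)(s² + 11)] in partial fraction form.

Coefficient matching gives α = γ = 0, β = 1/(11-4) = 1/7, δ = -β = -1/7
Result: (1/7)/(s² + 4) - (1/7)/(s² + 11)


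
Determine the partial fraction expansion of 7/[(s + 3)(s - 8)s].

Using cover-up method: P = 7/33, Q = 7/88, R = -7/24
Result: (7/33)/(s + 3) + (7/88)/(s - 8) - (7/24)/s


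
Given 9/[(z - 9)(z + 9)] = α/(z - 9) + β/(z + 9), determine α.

Cover-up at z = 9: α = 9/(9 + 9) = 9/18 = 1/2


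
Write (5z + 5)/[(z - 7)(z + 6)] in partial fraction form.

At z=7: α = (5·7 + 5)/(7 + 6) = 40/13. At z=-6: β = (5·(-6) + 5)/(-6 - 7) = 25/13
Result: (40/13)/(z - 7) + (25/13)/(z + 6)


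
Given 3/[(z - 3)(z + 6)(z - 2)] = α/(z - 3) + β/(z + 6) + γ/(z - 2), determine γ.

Cover-up at z = 2: γ = 3/[(2 - 3)(2 + 6)] = 3/[(-1)(8)] = -3/8


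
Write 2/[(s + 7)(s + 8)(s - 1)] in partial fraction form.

Using cover-up method: P = -1/4, Q = 2/9, R = 1/36
Result: (-1/4)/(s + 7) + (2/9)/(s + 8) + (1/36)/(s - 1)


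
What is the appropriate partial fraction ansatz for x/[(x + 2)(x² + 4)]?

Linear + irreducible quadratic: A/(x + 2) + (Bx + C)/(x² + 4)


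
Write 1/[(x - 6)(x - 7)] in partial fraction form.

1/(x - 6)(x - 7) = P/(x - 6) + Q/(x - 7). P = 1/(6 - 7) = -1, Q = 1/(7 - 6) = 1
Result: -1/(x - 6) + 1/(x - 7)


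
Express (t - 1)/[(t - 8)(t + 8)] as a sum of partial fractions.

At t=8: A = (1·8 - 1)/(8 + 8) = 7/16. At t=-8: B = (1·(-8) - 1)/(-8 - 8) = 9/16
Result: (7/16)/(t - 8) + (9/16)/(t + 8)


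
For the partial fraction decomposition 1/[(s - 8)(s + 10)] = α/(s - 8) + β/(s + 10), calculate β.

Cover-up at s = -10: β = 1/(-10 - 8) = -1/18


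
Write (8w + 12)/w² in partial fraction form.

(8w + 12) = Aw + B. At w = 0: B = 8·0 + 12 = 12. Coeff of w: A = 8
Result: 8/w + 12/w²


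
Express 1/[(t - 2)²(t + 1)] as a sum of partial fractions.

Cover-up at t=-1: γ = 1/(-1 - 2)² = 1/9. Cover-up at t=2: β = 1/(2 + 1) = 1/3. Comparing t² coeff: α = -γ = -1/9
Result: (-1/9)/(t - 2) + (1/3)/(t - 2)² + (1/9)/(t + 1)


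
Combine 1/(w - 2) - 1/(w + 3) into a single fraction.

Common denominator (w - 2)(w + 3). Numerator: 1(w + 3) - 1(w - 2) = (w + 3) - (w - 2) = 5
Result: (5)/[(w - 2)(w + 3)]


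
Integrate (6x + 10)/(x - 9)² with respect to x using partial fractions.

Decompose: α = 6, β = 6·9 + 10 = 64, so (6x + 10)/(x - 9)² = 6/(x - 9) + 64/(x - 9)². Integrate: ∫ α/(x - 9) dx = 6 ln|(x - 9)|; ∫ β/(x - 9)² dx = -64/(x - 9). Sum: 6 ln|(x - 9)| - 64/(x - 9) + C


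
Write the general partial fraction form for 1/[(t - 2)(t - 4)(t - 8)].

Three distinct linear factors: A/(t - 2) + B/(t - 4) + C/(t - 8)


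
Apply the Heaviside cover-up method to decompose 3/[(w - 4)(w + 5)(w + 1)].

Cover (w - 4), w=4: A = 3/[(4 + 5)(4 + 1)] = 1/15. Cover (w + 5), w=-5: B = 3/[(-5 - 4)(-5 + 1)] = 1/12. Cover (w + 1), w=-1: C = 3/[(-1 - 4)(-1 + 5)] = -3/20.
Result: (1/15)/(w - 4) + (1/12)/(w + 5) - (3/20)/(w + 1)
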